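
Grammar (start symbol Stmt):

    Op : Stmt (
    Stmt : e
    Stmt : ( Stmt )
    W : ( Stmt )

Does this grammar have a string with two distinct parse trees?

Unambiguous

(W, Op are unreachable from Stmt, so their rules don't affect L(Stmt).) L(Stmt) is { openⁿ atom closeⁿ : n ≥ 0 }. The bracket depth fixes n, and the derivation is forced at every step.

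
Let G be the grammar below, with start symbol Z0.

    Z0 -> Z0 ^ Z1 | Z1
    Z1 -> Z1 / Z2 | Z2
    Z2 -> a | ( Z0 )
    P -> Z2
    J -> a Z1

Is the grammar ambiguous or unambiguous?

(P, J are unreachable from Z0, so their rules don't affect L(Z0).) The grammar is stratified — Z0 handles '^' (left-recursive), Z1 handles '/', Z2 atoms. Each operator has a fixed associativity and precedence level, so every string has one parse.

Unambiguous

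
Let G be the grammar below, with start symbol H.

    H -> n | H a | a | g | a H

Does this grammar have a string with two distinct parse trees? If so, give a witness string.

Ambiguous

Witness: a a

Derivation 1: H ⇒ H a ⇒ a a
Derivation 2: H ⇒ a H ⇒ a a

Two distinct leftmost derivations for the same string.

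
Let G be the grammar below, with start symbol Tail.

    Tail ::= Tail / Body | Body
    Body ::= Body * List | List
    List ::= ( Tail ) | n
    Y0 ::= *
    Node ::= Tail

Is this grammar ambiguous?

Unambiguous

Only Tail, Body, List are reachable from Tail; ignoring the rest: Tail → Tail / Body | Body  ;  Body → Body * List | List  — a left-associative chain with List at the bottom. Each string factors uniquely by precedence.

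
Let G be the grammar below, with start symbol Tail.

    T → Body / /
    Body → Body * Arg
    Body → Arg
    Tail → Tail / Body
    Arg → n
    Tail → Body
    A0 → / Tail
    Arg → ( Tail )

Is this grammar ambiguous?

(A0, T are unreachable from Tail, so their rules don't affect L(Tail).) The grammar is stratified — Tail handles '/' (left-recursive), Body handles '*', Arg atoms. Each operator has a fixed associativity and precedence level, so every string has one parse.

Unambiguous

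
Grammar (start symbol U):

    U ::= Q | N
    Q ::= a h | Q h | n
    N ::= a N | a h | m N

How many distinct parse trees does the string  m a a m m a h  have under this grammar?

1

Parse trees for m a a m m a h:
  [U [N m [N a [N a [N m [N m [N a h]]]]]]]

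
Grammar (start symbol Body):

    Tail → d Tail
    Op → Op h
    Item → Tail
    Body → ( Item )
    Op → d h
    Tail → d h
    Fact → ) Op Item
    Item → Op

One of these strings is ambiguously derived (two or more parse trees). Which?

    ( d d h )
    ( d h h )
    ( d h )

( d d h ): 1 tree
( d h h ): 1 tree
( d h ): 2 trees

( d h )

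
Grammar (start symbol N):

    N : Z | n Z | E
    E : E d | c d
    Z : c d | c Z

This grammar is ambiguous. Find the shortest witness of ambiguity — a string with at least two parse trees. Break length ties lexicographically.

length 2: c d has 2 parse trees

Two derivations of c d:
  N ⇒ Z ⇒ c d
  N ⇒ E ⇒ c d

c d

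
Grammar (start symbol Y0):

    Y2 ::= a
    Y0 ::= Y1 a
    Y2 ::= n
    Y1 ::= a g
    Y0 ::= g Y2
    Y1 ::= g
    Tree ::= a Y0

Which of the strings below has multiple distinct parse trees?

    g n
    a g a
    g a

g n: 1 tree
a g a: 1 tree
g a: 2 trees

g a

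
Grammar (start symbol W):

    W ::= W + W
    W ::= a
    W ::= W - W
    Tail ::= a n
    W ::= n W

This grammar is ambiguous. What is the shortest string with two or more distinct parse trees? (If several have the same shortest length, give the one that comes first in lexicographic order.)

length 1: no string has ≥2 trees
length 2: no string has ≥2 trees
length 3: no string has ≥2 trees
length 4: n a + a has 2 parse trees

Two derivations of n a + a:
  W ⇒ W + W ⇒ n W + W ⇒ n a + W ⇒ n a + a
  W ⇒ n W ⇒ n W + W ⇒ n a + W ⇒ n a + a

n a + a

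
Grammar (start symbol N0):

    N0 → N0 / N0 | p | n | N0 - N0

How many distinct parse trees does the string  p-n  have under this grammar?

Parse trees for p-n:
  [N0 [N0 p] - [N0 n]]

1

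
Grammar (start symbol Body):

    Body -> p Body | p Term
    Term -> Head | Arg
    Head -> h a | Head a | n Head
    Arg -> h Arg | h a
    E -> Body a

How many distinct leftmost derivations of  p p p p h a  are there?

Parse trees for p p p p h a:
  [Body p [Body p [Body p [Body p [Term [Head h a]]]]]]
  [Body p [Body p [Body p [Body p [Term [Arg h a]]]]]]

2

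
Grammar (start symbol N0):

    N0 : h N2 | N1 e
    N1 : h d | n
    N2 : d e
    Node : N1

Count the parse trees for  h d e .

2

Parse trees for h d e:
  [N0 h [N2 d e]]
  [N0 [N1 h d] e]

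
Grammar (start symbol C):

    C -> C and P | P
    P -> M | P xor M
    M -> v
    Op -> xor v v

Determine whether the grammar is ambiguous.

Unambiguous

(Op is unreachable from C, so its rules don't affect L(C).) The grammar is stratified — C handles 'and' (left-recursive), P handles 'xor', M atoms. Each operator has a fixed associativity and precedence level, so every string has one parse.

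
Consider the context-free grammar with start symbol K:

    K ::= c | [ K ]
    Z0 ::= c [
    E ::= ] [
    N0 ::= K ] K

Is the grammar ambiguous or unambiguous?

(Z0, E, N0 are unreachable from K, so their rules don't affect L(K).) L(K) is { openⁿ atom closeⁿ : n ≥ 0 }. The bracket depth fixes n, and the derivation is forced at every step.

Unambiguous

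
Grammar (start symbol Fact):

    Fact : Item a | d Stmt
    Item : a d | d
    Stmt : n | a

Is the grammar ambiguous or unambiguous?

Ambiguous

Witness: d a

Derivation 1: Fact ⇒ Item a ⇒ d a
Derivation 2: Fact ⇒ d Stmt ⇒ d a

Two distinct leftmost derivations for the same string.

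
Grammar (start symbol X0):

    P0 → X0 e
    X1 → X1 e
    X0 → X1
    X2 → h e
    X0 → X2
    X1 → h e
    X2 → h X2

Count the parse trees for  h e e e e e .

Parse trees for h e e e e e:
  [X0 [X1 [X1 [X1 [X1 [X1 h e] e] e] e] e]]

1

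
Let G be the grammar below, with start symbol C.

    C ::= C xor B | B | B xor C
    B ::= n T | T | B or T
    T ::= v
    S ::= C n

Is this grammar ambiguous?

Ambiguous

Witness: v xor v

Derivation 1: C ⇒ C xor B ⇒ B xor B ⇒ T xor B ⇒ v xor B ⇒ v xor T ⇒ v xor v
Derivation 2: C ⇒ B xor C ⇒ T xor C ⇒ v xor C ⇒ v xor B ⇒ v xor T ⇒ v xor v

Two distinct leftmost derivations for the same string.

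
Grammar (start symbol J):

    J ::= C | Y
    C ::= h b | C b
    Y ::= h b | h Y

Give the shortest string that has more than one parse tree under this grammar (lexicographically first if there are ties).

h b

length 2: h b has 2 parse trees

Two derivations of h b:
  J ⇒ C ⇒ h b
  J ⇒ Y ⇒ h b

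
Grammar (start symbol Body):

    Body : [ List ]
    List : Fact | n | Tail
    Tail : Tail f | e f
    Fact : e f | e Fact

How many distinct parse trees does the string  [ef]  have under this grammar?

Parse trees for [ef]:
  [Body [ [List [Fact e f]] ]]
  [Body [ [List [Tail e f]] ]]

2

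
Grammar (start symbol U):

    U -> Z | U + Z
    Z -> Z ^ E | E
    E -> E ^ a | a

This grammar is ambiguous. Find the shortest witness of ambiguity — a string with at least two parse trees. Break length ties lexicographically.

length 1: no string has ≥2 trees
length 3: a ^ a has 2 parse trees

Two derivations of a ^ a:
  U ⇒ Z ⇒ Z ^ E ⇒ E ^ E ⇒ a ^ E ⇒ a ^ a
  U ⇒ Z ⇒ E ⇒ E ^ a ⇒ a ^ a

a ^ a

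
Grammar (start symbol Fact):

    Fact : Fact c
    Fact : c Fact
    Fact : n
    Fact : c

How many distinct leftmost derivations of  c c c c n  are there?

1

Parse trees for c c c c n:
  [Fact c [Fact c [Fact c [Fact c [Fact n]]]]]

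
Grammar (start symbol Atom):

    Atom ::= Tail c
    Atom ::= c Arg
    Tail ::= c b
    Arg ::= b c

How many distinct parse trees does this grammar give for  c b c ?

2

Parse trees for c b c:
  [Atom [Tail c b] c]
  [Atom c [Arg b c]]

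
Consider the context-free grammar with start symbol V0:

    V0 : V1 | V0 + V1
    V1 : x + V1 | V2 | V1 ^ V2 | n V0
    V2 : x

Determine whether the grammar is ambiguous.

Ambiguous

Witness: x + x

Derivation 1: V0 ⇒ V1 ⇒ x + V1 ⇒ x + V2 ⇒ x + x
Derivation 2: V0 ⇒ V0 + V1 ⇒ V1 + V1 ⇒ V2 + V1 ⇒ x + V1 ⇒ x + V2 ⇒ x + x

Two distinct leftmost derivations for the same string.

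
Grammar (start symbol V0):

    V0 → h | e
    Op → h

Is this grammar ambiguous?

(Op is unreachable from V0, so its rules don't affect L(V0).) Restricted to the reachable nonterminals, every rule has the form A → t or A → t B, and no two rules for the same A share a first terminal. The grammar encodes a DFA — one run per string.

Unambiguous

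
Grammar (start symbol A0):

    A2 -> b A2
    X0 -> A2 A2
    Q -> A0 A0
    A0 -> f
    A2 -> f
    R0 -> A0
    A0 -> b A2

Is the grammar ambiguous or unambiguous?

Unambiguous

Only A0, A2 are reachable from A0; ignoring the rest: Each reachable nonterminal has at most one production per leading terminal, and all productions are right-linear; the derivation is determined token-by-token.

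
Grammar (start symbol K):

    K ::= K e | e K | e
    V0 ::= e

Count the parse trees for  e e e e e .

Parse trees for e e e e e (showing first 6 of 16):
  [K [K [K [K [K e] e] e] e] e]
  [K [K [K [K e [K e]] e] e] e]
  [K [K [K e [K [K e] e]] e] e]
  [K [K [K e [K e [K e]]] e] e]
  [K [K e [K [K [K e] e] e]] e]
  [K [K e [K [K e [K e]] e]] e]

16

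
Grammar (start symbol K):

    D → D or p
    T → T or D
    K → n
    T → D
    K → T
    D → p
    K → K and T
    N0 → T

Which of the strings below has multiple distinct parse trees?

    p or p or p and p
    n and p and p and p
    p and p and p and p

p or p or p and p

p or p or p and p: 4 trees
n and p and p and p: 1 tree
p and p and p and p: 1 tree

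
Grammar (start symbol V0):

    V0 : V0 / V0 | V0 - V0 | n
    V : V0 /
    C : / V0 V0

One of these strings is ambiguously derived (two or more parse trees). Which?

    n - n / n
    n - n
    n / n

n - n / n: 2 trees
n - n: 1 tree
n / n: 1 tree

n - n / n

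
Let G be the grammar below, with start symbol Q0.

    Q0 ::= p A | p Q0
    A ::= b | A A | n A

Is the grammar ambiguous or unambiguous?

Ambiguous

Witness: p b b b

Derivation 1: Q0 ⇒ p A ⇒ p A A ⇒ p b A ⇒ p b A A ⇒ p b b A ⇒ p b b b
Derivation 2: Q0 ⇒ p A ⇒ p A A ⇒ p A A A ⇒ p b A A ⇒ p b b A ⇒ p b b b

Two distinct leftmost derivations for the same string.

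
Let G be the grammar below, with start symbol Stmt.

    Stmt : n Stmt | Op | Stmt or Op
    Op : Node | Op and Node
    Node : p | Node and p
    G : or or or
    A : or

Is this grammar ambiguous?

Ambiguous

Witness: p and p

Derivation 1: Stmt ⇒ Op ⇒ Node ⇒ Node and p ⇒ p and p
Derivation 2: Stmt ⇒ Op ⇒ Op and Node ⇒ Node and Node ⇒ p and Node ⇒ p and p

Two distinct leftmost derivations for the same string.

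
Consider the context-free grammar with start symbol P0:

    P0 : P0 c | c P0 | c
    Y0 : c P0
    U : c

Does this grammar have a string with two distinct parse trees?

Witness: c c

Derivation 1: P0 ⇒ P0 c ⇒ c c
Derivation 2: P0 ⇒ c P0 ⇒ c c

Two distinct leftmost derivations for the same string.

Ambiguous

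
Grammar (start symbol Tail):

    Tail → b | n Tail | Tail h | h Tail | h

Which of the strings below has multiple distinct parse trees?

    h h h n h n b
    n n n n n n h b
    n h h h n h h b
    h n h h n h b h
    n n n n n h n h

h n h h n h b h

h h h n h n b: 1 tree
n n n n n n h b: 1 tree
n h h h n h h b: 1 tree
h n h h n h b h: 7 trees
n n n n n h n h: 1 tree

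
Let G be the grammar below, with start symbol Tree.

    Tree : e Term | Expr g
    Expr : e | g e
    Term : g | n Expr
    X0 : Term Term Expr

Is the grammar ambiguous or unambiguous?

Ambiguous

Witness: e g

Derivation 1: Tree ⇒ e Term ⇒ e g
Derivation 2: Tree ⇒ Expr g ⇒ e g

Two distinct leftmost derivations for the same string.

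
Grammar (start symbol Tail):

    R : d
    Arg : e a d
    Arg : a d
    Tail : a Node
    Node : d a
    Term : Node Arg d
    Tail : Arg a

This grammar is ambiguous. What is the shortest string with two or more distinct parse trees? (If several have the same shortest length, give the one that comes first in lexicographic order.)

length 3: a d a has 2 parse trees

Two derivations of a d a:
  Tail ⇒ a Node ⇒ a d a
  Tail ⇒ Arg a ⇒ a d a

a d a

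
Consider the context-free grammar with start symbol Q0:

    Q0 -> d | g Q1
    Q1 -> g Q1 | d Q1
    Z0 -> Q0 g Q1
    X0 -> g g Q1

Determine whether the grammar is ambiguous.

Only Q0, Q1 are reachable from Q0; ignoring the rest: The reachable rules are right-linear with at most one rule per (nonterminal, next-terminal) pair. Each input token forces the next rule, so parsing is deterministic.

Unambiguous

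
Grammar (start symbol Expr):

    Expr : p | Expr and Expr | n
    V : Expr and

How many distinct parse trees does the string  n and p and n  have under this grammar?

2

Parse trees for n and p and n:
  [Expr [Expr n] and [Expr [Expr p] and [Expr n]]]
  [Expr [Expr [Expr n] and [Expr p]] and [Expr n]]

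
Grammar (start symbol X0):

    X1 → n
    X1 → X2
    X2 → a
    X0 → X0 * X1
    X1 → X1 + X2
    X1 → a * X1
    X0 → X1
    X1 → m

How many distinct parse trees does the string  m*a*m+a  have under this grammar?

3

Parse trees for m*a*m+a:
  [X0 [X0 [X1 m]] * [X1 [X1 a * [X1 m]] + [X2 a]]]
  [X0 [X0 [X1 m]] * [X1 a * [X1 [X1 m] + [X2 a]]]]
  [X0 [X0 [X0 [X1 m]] * [X1 [X2 a]]] * [X1 [X1 m] + [X2 a]]]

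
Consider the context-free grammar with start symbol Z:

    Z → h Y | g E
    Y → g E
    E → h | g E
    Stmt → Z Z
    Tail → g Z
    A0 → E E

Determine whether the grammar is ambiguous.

(Stmt, Tail, A0 are unreachable from Z, so their rules don't affect L(Z).) Each reachable nonterminal has at most one production per leading terminal, and all productions are right-linear; the derivation is determined token-by-token.

Unambiguous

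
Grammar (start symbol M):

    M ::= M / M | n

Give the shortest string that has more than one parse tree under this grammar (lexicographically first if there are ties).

length 1: no string has ≥2 trees
length 3: no string has ≥2 trees
length 5: n / n / n has 2 parse trees

Two derivations of n / n / n:
  M ⇒ M / M ⇒ M / M / M ⇒ n / M / M ⇒ n / n / M ⇒ n / n / n
  M ⇒ M / M ⇒ n / M ⇒ n / M / M ⇒ n / n / M ⇒ n / n / n

n / n / n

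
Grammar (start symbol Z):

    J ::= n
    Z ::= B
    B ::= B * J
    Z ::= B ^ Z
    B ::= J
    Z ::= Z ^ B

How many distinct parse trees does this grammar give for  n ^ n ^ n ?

Parse trees for n ^ n ^ n:
  [Z [B [J n]] ^ [Z [B [J n]] ^ [Z [B [J n]]]]]
  [Z [B [J n]] ^ [Z [Z [B [J n]]] ^ [B [J n]]]]
  [Z [Z [B [J n]] ^ [Z [B [J n]]]] ^ [B [J n]]]
  [Z [Z [Z [B [J n]]] ^ [B [J n]]] ^ [B [J n]]]

4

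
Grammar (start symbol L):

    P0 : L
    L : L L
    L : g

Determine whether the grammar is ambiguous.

Ambiguous

Witness: g g g

Derivation 1: L ⇒ L L ⇒ L L L ⇒ g L L ⇒ g g L ⇒ g g g
Derivation 2: L ⇒ L L ⇒ g L ⇒ g L L ⇒ g g L ⇒ g g g

Two distinct leftmost derivations for the same string.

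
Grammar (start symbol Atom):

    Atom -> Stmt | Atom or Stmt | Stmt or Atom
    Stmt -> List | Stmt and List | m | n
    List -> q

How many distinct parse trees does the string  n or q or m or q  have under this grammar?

Parse trees for n or q or m or q:
  [Atom [Atom [Atom [Atom [Stmt n]] or [Stmt [List q]]] or [Stmt m]] or [Stmt [List q]]]
  [Atom [Atom [Atom [Stmt n] or [Atom [Stmt [List q]]]] or [Stmt m]] or [Stmt [List q]]]
  [Atom [Atom [Stmt n] or [Atom [Atom [Stmt [List q]]] or [Stmt m]]] or [Stmt [List q]]]
  [Atom [Atom [Stmt n] or [Atom [Stmt [List q]] or [Atom [Stmt m]]]] or [Stmt [List q]]]
  [Atom [Stmt n] or [Atom [Atom [Atom [Stmt [List q]]] or [Stmt m]] or [Stmt [List q]]]]
  [Atom [Stmt n] or [Atom [Atom [Stmt [List q]] or [Atom [Stmt m]]] or [Stmt [List q]]]]
  [Atom [Stmt n] or [Atom [Stmt [List q]] or [Atom [Atom [Stmt m]] or [Stmt [List q]]]]]
  [Atom [Stmt n] or [Atom [Stmt [List q]] or [Atom [Stmt m] or [Atom [Stmt [List q]]]]]]

8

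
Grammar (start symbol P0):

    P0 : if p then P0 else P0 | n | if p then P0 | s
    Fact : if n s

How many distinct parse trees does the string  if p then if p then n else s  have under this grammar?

Parse trees for if p then if p then n else s:
  [P0 if p then [P0 if p then [P0 n]] else [P0 s]]
  [P0 if p then [P0 if p then [P0 n] else [P0 s]]]

2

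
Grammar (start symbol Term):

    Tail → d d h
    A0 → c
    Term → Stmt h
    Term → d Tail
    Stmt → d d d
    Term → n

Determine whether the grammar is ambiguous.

Ambiguous

Witness: d d d h

Derivation 1: Term ⇒ Stmt h ⇒ d d d h
Derivation 2: Term ⇒ d Tail ⇒ d d d h

Two distinct leftmost derivations for the same string.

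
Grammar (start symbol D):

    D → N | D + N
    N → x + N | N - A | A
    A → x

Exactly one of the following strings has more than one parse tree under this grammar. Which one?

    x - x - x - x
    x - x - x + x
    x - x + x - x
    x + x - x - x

x - x - x - x: 1 tree
x - x - x + x: 1 tree
x - x + x - x: 1 tree
x + x - x - x: 4 trees

x + x - x - x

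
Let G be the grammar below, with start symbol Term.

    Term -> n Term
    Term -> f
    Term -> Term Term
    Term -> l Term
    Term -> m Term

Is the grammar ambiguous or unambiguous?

Ambiguous

Witness: f f f

Derivation 1: Term ⇒ Term Term ⇒ f Term ⇒ f Term Term ⇒ f f Term ⇒ f f f
Derivation 2: Term ⇒ Term Term ⇒ Term Term Term ⇒ f Term Term ⇒ f f Term ⇒ f f f

Two distinct leftmost derivations for the same string.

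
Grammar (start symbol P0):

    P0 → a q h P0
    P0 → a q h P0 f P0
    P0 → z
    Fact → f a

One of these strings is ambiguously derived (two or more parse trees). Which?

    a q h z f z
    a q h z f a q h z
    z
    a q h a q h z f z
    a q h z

a q h z f z: 1 tree
a q h z f a q h z: 1 tree
z: 1 tree
a q h a q h z f z: 2 trees
a q h z: 1 tree

a q h a q h z f z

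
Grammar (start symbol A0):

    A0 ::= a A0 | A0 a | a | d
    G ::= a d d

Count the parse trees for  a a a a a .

Parse trees for a a a a a (showing first 6 of 16):
  [A0 a [A0 a [A0 a [A0 a [A0 a]]]]]
  [A0 a [A0 a [A0 a [A0 [A0 a] a]]]]
  [A0 a [A0 a [A0 [A0 a [A0 a]] a]]]
  [A0 a [A0 a [A0 [A0 [A0 a] a] a]]]
  [A0 a [A0 [A0 a [A0 a [A0 a]]] a]]
  [A0 a [A0 [A0 a [A0 [A0 a] a]] a]]

16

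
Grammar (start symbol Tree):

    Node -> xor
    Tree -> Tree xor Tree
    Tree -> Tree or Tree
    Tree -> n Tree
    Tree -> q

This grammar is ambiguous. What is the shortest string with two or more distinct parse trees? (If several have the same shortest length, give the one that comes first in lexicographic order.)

length 1: no string has ≥2 trees
length 2: no string has ≥2 trees
length 3: no string has ≥2 trees
length 4: n q or q has 2 parse trees

Two derivations of n q or q:
  Tree ⇒ Tree or Tree ⇒ n Tree or Tree ⇒ n q or Tree ⇒ n q or q
  Tree ⇒ n Tree ⇒ n Tree or Tree ⇒ n q or Tree ⇒ n q or q

n q or q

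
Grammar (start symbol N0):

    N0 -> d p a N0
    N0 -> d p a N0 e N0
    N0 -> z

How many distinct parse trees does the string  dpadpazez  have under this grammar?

Parse trees for dpadpazez:
  [N0 d p a [N0 d p a [N0 z] e [N0 z]]]
  [N0 d p a [N0 d p a [N0 z]] e [N0 z]]

2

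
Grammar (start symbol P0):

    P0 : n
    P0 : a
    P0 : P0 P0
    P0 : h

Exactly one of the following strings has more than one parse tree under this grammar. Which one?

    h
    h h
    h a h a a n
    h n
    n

h: 1 tree
h h: 1 tree
h a h a a n: 42 trees
h n: 1 tree
n: 1 tree

h a h a a n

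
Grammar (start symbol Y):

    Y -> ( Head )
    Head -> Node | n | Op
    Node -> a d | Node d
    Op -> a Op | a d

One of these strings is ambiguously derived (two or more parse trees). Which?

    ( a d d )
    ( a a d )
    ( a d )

( a d d ): 1 tree
( a a d ): 1 tree
( a d ): 2 trees

( a d )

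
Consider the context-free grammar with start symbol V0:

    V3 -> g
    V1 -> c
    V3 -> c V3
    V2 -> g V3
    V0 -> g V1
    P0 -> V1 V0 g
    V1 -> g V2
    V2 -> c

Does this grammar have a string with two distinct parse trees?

(P0 is unreachable from V0, so its rules don't affect L(V0).) Each reachable nonterminal has at most one production per leading terminal, and all productions are right-linear; the derivation is determined token-by-token.

Unambiguous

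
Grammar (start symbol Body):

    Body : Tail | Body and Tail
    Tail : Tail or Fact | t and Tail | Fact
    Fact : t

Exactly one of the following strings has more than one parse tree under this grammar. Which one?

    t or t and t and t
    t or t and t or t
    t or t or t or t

t or t and t and t

t or t and t and t: 2 trees
t or t and t or t: 1 tree
t or t or t or t: 1 tree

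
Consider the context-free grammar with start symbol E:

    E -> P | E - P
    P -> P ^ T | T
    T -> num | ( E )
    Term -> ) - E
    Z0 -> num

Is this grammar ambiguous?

Only E, P, T are reachable from E; ignoring the rest: This is a standard precedence ladder (E over P over T), with each level left-recursive on its own operator ('-' at E, '^' at P). That structure is LR(1), hence unambiguous.

Unambiguous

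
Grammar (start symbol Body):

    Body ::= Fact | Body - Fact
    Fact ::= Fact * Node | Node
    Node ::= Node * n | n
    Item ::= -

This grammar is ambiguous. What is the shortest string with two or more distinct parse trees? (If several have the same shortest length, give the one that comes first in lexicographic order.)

n * n

length 1: no string has ≥2 trees
length 3: n * n has 2 parse trees

Two derivations of n * n:
  Body ⇒ Fact ⇒ Fact * Node ⇒ Node * Node ⇒ n * Node ⇒ n * n
  Body ⇒ Fact ⇒ Node ⇒ Node * n ⇒ n * n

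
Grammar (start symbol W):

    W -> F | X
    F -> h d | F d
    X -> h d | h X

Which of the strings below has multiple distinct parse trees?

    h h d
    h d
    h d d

h h d: 1 tree
h d: 2 trees
h d d: 1 tree

h d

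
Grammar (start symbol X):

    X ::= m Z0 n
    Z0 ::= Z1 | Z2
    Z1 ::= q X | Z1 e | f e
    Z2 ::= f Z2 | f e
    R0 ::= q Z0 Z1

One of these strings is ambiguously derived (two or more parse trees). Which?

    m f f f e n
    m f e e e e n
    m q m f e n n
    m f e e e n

m q m f e n n

m f f f e n: 1 tree
m f e e e e n: 1 tree
m q m f e n n: 2 trees
m f e e e n: 1 tree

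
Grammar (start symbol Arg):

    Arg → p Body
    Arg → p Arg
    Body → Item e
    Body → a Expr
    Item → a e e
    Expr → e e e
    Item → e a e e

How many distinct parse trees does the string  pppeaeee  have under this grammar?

Parse trees for pppeaeee:
  [Arg p [Arg p [Arg p [Body [Item e a e e] e]]]]

1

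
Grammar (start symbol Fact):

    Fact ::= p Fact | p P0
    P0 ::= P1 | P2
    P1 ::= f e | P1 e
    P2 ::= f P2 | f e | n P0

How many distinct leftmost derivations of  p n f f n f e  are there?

2

Parse trees for p n f f n f e:
  [Fact p [P0 [P2 n [P0 [P2 f [P2 f [P2 n [P0 [P1 f e]]]]]]]]]
  [Fact p [P0 [P2 n [P0 [P2 f [P2 f [P2 n [P0 [P2 f e]]]]]]]]]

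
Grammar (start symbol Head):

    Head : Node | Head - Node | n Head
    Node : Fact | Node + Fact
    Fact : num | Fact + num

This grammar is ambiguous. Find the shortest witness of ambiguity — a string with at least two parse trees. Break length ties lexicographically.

num + num

length 1: no string has ≥2 trees
length 2: no string has ≥2 trees
length 3: num + num has 2 parse trees

Two derivations of num + num:
  Head ⇒ Node ⇒ Fact ⇒ Fact + num ⇒ num + num
  Head ⇒ Node ⇒ Node + Fact ⇒ Fact + Fact ⇒ num + Fact ⇒ num + num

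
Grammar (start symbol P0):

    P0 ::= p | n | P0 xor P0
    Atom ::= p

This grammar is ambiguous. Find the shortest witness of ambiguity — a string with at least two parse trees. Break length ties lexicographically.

length 1: no string has ≥2 trees
length 3: no string has ≥2 trees
length 5: n xor n xor n has 2 parse trees

Two derivations of n xor n xor n:
  P0 ⇒ P0 xor P0 ⇒ n xor P0 ⇒ n xor P0 xor P0 ⇒ n xor n xor P0 ⇒ n xor n xor n
  P0 ⇒ P0 xor P0 ⇒ P0 xor P0 xor P0 ⇒ n xor P0 xor P0 ⇒ n xor n xor P0 ⇒ n xor n xor n

n xor n xor n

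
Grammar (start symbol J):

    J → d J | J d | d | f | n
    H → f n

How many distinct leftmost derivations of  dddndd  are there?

10

Parse trees for dddndd (showing first 6 of 10):
  [J d [J d [J d [J [J [J n] d] d]]]]
  [J d [J d [J [J d [J [J n] d]] d]]]
  [J d [J d [J [J [J d [J n]] d] d]]]
  [J d [J [J d [J d [J [J n] d]]] d]]
  [J d [J [J d [J [J d [J n]] d]] d]]
  [J d [J [J [J d [J d [J n]]] d] d]]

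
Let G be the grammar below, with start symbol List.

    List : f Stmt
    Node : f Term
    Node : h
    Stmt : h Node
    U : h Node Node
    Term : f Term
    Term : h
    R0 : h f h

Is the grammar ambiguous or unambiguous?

Unambiguous

(R0, U are unreachable from List, so their rules don't affect L(List).) The reachable rules are right-linear with at most one rule per (nonterminal, next-terminal) pair. Each input token forces the next rule, so parsing is deterministic.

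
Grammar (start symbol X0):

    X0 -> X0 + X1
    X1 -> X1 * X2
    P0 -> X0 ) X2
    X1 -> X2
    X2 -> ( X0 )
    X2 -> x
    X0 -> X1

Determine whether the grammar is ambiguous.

Unambiguous

(P0 is unreachable from X0, so its rules don't affect L(X0).) The grammar is stratified — X0 handles '+' (left-recursive), X1 handles '*', X2 atoms. Each operator has a fixed associativity and precedence level, so every string has one parse.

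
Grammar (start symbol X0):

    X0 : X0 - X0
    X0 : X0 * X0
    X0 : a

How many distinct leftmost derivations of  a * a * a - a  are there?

5

Parse trees for a * a * a - a:
  [X0 [X0 [X0 a] * [X0 [X0 a] * [X0 a]]] - [X0 a]]
  [X0 [X0 [X0 [X0 a] * [X0 a]] * [X0 a]] - [X0 a]]
  [X0 [X0 a] * [X0 [X0 [X0 a] * [X0 a]] - [X0 a]]]
  [X0 [X0 a] * [X0 [X0 a] * [X0 [X0 a] - [X0 a]]]]
  [X0 [X0 [X0 a] * [X0 a]] * [X0 [X0 a] - [X0 a]]]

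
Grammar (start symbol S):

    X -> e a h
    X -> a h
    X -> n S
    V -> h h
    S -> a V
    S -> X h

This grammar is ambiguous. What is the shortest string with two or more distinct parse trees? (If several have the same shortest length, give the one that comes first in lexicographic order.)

a h h

length 3: a h h has 2 parse trees

Two derivations of a h h:
  S ⇒ a V ⇒ a h h
  S ⇒ X h ⇒ a h h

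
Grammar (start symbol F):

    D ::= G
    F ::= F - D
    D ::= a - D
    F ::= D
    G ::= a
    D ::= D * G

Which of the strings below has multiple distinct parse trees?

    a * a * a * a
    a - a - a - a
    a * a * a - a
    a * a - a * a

a * a * a * a: 1 tree
a - a - a - a: 8 trees
a * a * a - a: 1 tree
a * a - a * a: 1 tree

a - a - a - a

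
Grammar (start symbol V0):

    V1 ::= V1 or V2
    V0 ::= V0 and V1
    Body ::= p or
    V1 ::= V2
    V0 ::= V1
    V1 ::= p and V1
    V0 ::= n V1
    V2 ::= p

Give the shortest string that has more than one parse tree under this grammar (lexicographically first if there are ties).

length 1: no string has ≥2 trees
length 2: no string has ≥2 trees
length 3: p and p has 2 parse trees

Two derivations of p and p:
  V0 ⇒ V0 and V1 ⇒ V1 and V1 ⇒ V2 and V1 ⇒ p and V1 ⇒ p and V2 ⇒ p and p
  V0 ⇒ V1 ⇒ p and V1 ⇒ p and V2 ⇒ p and p

p and p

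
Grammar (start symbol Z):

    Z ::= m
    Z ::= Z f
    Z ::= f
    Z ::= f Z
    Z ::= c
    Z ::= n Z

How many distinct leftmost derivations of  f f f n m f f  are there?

Parse trees for f f f n m f f (showing first 6 of 15):
  [Z [Z [Z f [Z f [Z f [Z n [Z m]]]]] f] f]
  [Z [Z f [Z [Z f [Z f [Z n [Z m]]]] f]] f]
  [Z [Z f [Z f [Z [Z f [Z n [Z m]]] f]]] f]
  [Z [Z f [Z f [Z f [Z [Z n [Z m]] f]]]] f]
  [Z [Z f [Z f [Z f [Z n [Z [Z m] f]]]]] f]
  [Z f [Z [Z [Z f [Z f [Z n [Z m]]]] f] f]]

15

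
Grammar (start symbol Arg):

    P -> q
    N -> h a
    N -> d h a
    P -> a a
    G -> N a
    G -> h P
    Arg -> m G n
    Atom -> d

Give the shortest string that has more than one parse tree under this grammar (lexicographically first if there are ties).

m h a a n

length 4: no string has ≥2 trees
length 5: m h a a n has 2 parse trees

Two derivations of m h a a n:
  Arg ⇒ m G n ⇒ m N a n ⇒ m h a a n
  Arg ⇒ m G n ⇒ m h P n ⇒ m h a a n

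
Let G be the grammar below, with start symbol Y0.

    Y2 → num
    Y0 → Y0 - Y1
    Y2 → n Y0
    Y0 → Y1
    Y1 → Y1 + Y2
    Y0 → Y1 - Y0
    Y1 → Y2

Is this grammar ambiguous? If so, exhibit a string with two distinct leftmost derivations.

Ambiguous

Witness: num - num

Derivation 1: Y0 ⇒ Y0 - Y1 ⇒ Y1 - Y1 ⇒ Y2 - Y1 ⇒ num - Y1 ⇒ num - Y2 ⇒ num - num
Derivation 2: Y0 ⇒ Y1 - Y0 ⇒ Y2 - Y0 ⇒ num - Y0 ⇒ num - Y1 ⇒ num - Y2 ⇒ num - num

Two distinct leftmost derivations for the same string.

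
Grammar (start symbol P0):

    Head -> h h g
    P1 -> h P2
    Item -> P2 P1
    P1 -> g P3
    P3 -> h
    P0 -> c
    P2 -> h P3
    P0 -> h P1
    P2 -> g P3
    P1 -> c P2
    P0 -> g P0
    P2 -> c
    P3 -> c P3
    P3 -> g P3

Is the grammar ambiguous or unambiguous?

Only P0, P1, P2, P3 are reachable from P0; ignoring the rest: Each reachable nonterminal has at most one production per leading terminal, and all productions are right-linear; the derivation is determined token-by-token.

Unambiguous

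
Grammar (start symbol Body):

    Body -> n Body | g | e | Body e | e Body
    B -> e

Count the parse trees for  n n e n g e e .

Parse trees for n n e n g e e (showing first 6 of 15):
  [Body n [Body n [Body [Body [Body e [Body n [Body g]]] e] e]]]
  [Body n [Body n [Body [Body e [Body n [Body [Body g] e]]] e]]]
  [Body n [Body n [Body [Body e [Body [Body n [Body g]] e]] e]]]
  [Body n [Body n [Body e [Body n [Body [Body [Body g] e] e]]]]]
  [Body n [Body n [Body e [Body [Body n [Body [Body g] e]] e]]]]
  [Body n [Body n [Body e [Body [Body [Body n [Body g]] e] e]]]]

15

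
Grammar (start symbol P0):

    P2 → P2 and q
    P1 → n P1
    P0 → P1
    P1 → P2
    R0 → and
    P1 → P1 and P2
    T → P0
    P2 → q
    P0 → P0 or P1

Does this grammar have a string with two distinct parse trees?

Ambiguous

Witness: q and q

Derivation 1: P0 ⇒ P1 ⇒ P2 ⇒ P2 and q ⇒ q and q
Derivation 2: P0 ⇒ P1 ⇒ P1 and P2 ⇒ P2 and P2 ⇒ q and P2 ⇒ q and q

Two distinct leftmost derivations for the same string.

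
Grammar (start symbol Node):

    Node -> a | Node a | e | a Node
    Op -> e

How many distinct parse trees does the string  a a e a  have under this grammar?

Parse trees for a a e a:
  [Node [Node a [Node a [Node e]]] a]
  [Node a [Node [Node a [Node e]] a]]
  [Node a [Node a [Node [Node e] a]]]

3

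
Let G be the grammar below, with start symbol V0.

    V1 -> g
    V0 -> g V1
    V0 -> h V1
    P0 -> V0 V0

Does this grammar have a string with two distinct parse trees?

Only V0, V1 are reachable from V0; ignoring the rest: The reachable rules are right-linear with at most one rule per (nonterminal, next-terminal) pair. Each input token forces the next rule, so parsing is deterministic.

Unambiguous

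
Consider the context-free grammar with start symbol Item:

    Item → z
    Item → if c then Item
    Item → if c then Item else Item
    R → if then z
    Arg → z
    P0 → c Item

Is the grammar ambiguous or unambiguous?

Ambiguous

Witness: if c then if c then z else z

Derivation 1: Item ⇒ if c then Item ⇒ if c then if c then Item else Item ⇒ if c then if c then z else Item ⇒ if c then if c then z else z
Derivation 2: Item ⇒ if c then Item else Item ⇒ if c then if c then Item else Item ⇒ if c then if c then z else Item ⇒ if c then if c then z else z

Two distinct leftmost derivations for the same string.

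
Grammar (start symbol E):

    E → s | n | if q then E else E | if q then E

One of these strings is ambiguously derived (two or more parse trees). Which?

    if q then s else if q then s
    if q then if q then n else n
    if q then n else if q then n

if q then s else if q then s: 1 tree
if q then if q then n else n: 2 trees
if q then n else if q then n: 1 tree

if q then if q then n else n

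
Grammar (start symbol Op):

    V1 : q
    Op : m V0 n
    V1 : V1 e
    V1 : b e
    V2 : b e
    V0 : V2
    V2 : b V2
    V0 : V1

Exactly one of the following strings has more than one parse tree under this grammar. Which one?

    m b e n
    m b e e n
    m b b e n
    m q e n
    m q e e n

m b e n: 2 trees
m b e e n: 1 tree
m b b e n: 1 tree
m q e n: 1 tree
m q e e n: 1 tree

m b e n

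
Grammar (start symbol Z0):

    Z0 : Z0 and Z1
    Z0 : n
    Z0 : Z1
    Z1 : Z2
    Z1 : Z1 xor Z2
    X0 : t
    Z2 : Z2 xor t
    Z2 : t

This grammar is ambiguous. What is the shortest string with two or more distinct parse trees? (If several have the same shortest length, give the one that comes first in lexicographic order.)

t xor t

length 1: no string has ≥2 trees
length 3: t xor t has 2 parse trees

Two derivations of t xor t:
  Z0 ⇒ Z1 ⇒ Z2 ⇒ Z2 xor t ⇒ t xor t
  Z0 ⇒ Z1 ⇒ Z1 xor Z2 ⇒ Z2 xor Z2 ⇒ t xor Z2 ⇒ t xor t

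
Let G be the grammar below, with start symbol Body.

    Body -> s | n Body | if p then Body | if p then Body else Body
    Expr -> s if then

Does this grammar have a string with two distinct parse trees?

Witness: if p then if p then s else s

Derivation 1: Body ⇒ if p then Body ⇒ if p then if p then Body else Body ⇒ if p then if p then s else Body ⇒ if p then if p then s else s
Derivation 2: Body ⇒ if p then Body else Body ⇒ if p then if p then Body else Body ⇒ if p then if p then s else Body ⇒ if p then if p then s else s

Two distinct leftmost derivations for the same string.

Ambiguous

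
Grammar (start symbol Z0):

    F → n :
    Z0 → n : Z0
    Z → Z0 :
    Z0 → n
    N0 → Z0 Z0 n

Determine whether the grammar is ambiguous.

Only Z0 is reachable from Z0; ignoring the rest: Right-recursive list with a separator: after each atom, whether the separator follows determines the rule. One parse per string.

Unambiguous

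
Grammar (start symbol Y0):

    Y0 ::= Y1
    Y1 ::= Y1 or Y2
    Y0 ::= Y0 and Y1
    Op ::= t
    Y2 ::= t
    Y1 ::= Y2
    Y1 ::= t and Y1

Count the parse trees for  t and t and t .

Parse trees for t and t and t:
  [Y0 [Y1 t and [Y1 t and [Y1 [Y2 t]]]]]
  [Y0 [Y0 [Y1 [Y2 t]]] and [Y1 t and [Y1 [Y2 t]]]]
  [Y0 [Y0 [Y1 t and [Y1 [Y2 t]]]] and [Y1 [Y2 t]]]
  [Y0 [Y0 [Y0 [Y1 [Y2 t]]] and [Y1 [Y2 t]]] and [Y1 [Y2 t]]]

4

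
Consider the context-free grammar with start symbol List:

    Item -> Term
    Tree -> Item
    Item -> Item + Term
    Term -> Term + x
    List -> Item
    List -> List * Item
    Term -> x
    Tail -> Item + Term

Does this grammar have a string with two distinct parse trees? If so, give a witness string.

Ambiguous

Witness: x + x

Derivation 1: List ⇒ Item ⇒ Term ⇒ Term + x ⇒ x + x
Derivation 2: List ⇒ Item ⇒ Item + Term ⇒ Term + Term ⇒ x + Term ⇒ x + x

Two distinct leftmost derivations for the same string.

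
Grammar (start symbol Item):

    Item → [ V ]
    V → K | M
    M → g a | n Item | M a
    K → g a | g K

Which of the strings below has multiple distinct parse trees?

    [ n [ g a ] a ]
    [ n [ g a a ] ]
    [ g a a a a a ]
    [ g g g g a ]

[ n [ g a ] a ]

[ n [ g a ] a ]: 2 trees
[ n [ g a a ] ]: 1 tree
[ g a a a a a ]: 1 tree
[ g g g g a ]: 1 tree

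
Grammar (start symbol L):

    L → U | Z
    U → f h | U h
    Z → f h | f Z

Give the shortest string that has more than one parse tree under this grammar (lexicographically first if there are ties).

length 2: f h has 2 parse trees

Two derivations of f h:
  L ⇒ U ⇒ f h
  L ⇒ Z ⇒ f h

f h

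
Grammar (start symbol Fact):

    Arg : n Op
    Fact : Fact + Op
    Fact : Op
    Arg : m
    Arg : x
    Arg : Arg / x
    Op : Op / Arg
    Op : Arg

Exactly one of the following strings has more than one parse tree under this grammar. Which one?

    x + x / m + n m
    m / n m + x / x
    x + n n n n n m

m / n m + x / x

x + x / m + n m: 1 tree
m / n m + x / x: 2 trees
x + n n n n n m: 1 tree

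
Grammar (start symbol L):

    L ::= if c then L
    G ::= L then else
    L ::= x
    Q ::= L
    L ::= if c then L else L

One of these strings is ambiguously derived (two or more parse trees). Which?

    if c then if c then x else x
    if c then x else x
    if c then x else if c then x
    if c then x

if c then if c then x else x: 2 trees
if c then x else x: 1 tree
if c then x else if c then x: 1 tree
if c then x: 1 tree

if c then if c then x else x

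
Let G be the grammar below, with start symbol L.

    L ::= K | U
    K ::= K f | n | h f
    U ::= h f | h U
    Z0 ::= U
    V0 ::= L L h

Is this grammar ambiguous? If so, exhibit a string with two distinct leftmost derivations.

Ambiguous

Witness: h f

Derivation 1: L ⇒ K ⇒ h f
Derivation 2: L ⇒ U ⇒ h f

Two distinct leftmost derivations for the same string.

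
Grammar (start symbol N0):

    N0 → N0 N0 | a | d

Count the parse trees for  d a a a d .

Parse trees for d a a a d (showing first 6 of 14):
  [N0 [N0 d] [N0 [N0 a] [N0 [N0 a] [N0 [N0 a] [N0 d]]]]]
  [N0 [N0 d] [N0 [N0 a] [N0 [N0 [N0 a] [N0 a]] [N0 d]]]]
  [N0 [N0 d] [N0 [N0 [N0 a] [N0 a]] [N0 [N0 a] [N0 d]]]]
  [N0 [N0 d] [N0 [N0 [N0 a] [N0 [N0 a] [N0 a]]] [N0 d]]]
  [N0 [N0 d] [N0 [N0 [N0 [N0 a] [N0 a]] [N0 a]] [N0 d]]]
  [N0 [N0 [N0 d] [N0 a]] [N0 [N0 a] [N0 [N0 a] [N0 d]]]]

14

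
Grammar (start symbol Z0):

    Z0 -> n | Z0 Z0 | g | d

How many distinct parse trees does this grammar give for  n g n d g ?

Parse trees for n g n d g (showing first 6 of 14):
  [Z0 [Z0 n] [Z0 [Z0 g] [Z0 [Z0 n] [Z0 [Z0 d] [Z0 g]]]]]
  [Z0 [Z0 n] [Z0 [Z0 g] [Z0 [Z0 [Z0 n] [Z0 d]] [Z0 g]]]]
  [Z0 [Z0 n] [Z0 [Z0 [Z0 g] [Z0 n]] [Z0 [Z0 d] [Z0 g]]]]
  [Z0 [Z0 n] [Z0 [Z0 [Z0 g] [Z0 [Z0 n] [Z0 d]]] [Z0 g]]]
  [Z0 [Z0 n] [Z0 [Z0 [Z0 [Z0 g] [Z0 n]] [Z0 d]] [Z0 g]]]
  [Z0 [Z0 [Z0 n] [Z0 g]] [Z0 [Z0 n] [Z0 [Z0 d] [Z0 g]]]]

14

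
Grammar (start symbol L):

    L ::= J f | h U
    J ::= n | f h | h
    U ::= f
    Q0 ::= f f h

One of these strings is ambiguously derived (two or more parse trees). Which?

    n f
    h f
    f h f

h f

n f: 1 tree
h f: 2 trees
f h f: 1 tree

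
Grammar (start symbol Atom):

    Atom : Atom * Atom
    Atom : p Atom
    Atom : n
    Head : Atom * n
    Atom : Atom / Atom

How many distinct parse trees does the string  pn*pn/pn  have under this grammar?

Parse trees for pn*pn/pn:
  [Atom [Atom p [Atom n]] * [Atom p [Atom [Atom n] / [Atom p [Atom n]]]]]
  [Atom [Atom p [Atom n]] * [Atom [Atom p [Atom n]] / [Atom p [Atom n]]]]
  [Atom p [Atom [Atom n] * [Atom p [Atom [Atom n] / [Atom p [Atom n]]]]]]
  [Atom p [Atom [Atom n] * [Atom [Atom p [Atom n]] / [Atom p [Atom n]]]]]
  [Atom p [Atom [Atom [Atom n] * [Atom p [Atom n]]] / [Atom p [Atom n]]]]
  [Atom [Atom [Atom p [Atom n]] * [Atom p [Atom n]]] / [Atom p [Atom n]]]
  [Atom [Atom p [Atom [Atom n] * [Atom p [Atom n]]]] / [Atom p [Atom n]]]

7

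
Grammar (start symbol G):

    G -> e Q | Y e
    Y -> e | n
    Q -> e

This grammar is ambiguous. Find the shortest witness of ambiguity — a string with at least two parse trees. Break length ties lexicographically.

e e

length 2: e e has 2 parse trees

Two derivations of e e:
  G ⇒ e Q ⇒ e e
  G ⇒ Y e ⇒ e e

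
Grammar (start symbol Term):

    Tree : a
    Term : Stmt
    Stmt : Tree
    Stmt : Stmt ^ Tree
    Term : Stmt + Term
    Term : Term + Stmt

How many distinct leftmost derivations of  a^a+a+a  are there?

Parse trees for a^a+a+a:
  [Term [Stmt [Stmt [Tree a]] ^ [Tree a]] + [Term [Stmt [Tree a]] + [Term [Stmt [Tree a]]]]]
  [Term [Stmt [Stmt [Tree a]] ^ [Tree a]] + [Term [Term [Stmt [Tree a]]] + [Stmt [Tree a]]]]
  [Term [Term [Stmt [Stmt [Tree a]] ^ [Tree a]] + [Term [Stmt [Tree a]]]] + [Stmt [Tree a]]]
  [Term [Term [Term [Stmt [Stmt [Tree a]] ^ [Tree a]]] + [Stmt [Tree a]]] + [Stmt [Tree a]]]

4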